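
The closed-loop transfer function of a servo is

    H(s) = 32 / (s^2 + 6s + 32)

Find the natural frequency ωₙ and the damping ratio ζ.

Compare the denominator to the standard form s^2 + 2ζωₙs + ωₙ².
ωₙ² = 32, so ωₙ = √32 ≈ 5.657 rad/s.
2ζωₙ = 6, so ζ = 6/(2·√32) ≈ 0.5303.

ωₙ ≈ 5.657 rad/s, ζ ≈ 0.5303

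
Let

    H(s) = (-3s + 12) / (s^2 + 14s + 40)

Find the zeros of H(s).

s = 4

Set the numerator to zero: -3s + 12 = 0, i.e. -3·(s - 4) = 0.
So s = 4.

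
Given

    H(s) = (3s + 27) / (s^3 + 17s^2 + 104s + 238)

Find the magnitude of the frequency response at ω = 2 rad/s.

Substitute s = j2: numerator = 27 + j6, denominator = 170 + j200.
|H(j2)| = |27 + j6| / |170 + j200| = 27.659 / 262.49 ≈ 0.1054.

|H(j2)| ≈ 0.1054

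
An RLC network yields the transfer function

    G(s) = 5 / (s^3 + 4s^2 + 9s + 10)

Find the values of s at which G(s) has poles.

The poles are the roots of the denominator s^3 + 4s^2 + 9s + 10 = 0.
Trying s = -2: the polynomial evaluates to 0, so (s + 2) is a factor.
Dividing out leaves s^2 + 2s + 5 = 0.
The quadratic formula then gives s = -1 ± 2j.

s = -1 ± 2j, -2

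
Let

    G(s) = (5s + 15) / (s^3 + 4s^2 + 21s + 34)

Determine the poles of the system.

s = -1 ± 4j, -2

The poles are the roots of the denominator s^3 + 4s^2 + 21s + 34 = 0.
Trying s = -2: the polynomial evaluates to 0, so (s + 2) is a factor.
Dividing out leaves s^2 + 2s + 17 = 0.
The quadratic formula then gives s = -1 ± 4j.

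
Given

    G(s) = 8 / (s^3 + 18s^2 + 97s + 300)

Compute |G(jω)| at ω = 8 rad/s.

|G(j8)| ≈ 0.008969

Substitute s = j8: numerator = 8, denominator = -852 + j264.
|G(j8)| = |8| / |-852 + j264| = 8 / 891.96 ≈ 0.008969.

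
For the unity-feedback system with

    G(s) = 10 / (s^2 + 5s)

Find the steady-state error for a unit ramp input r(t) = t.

e_ss = 0.5000

G(s) has one pole at the origin.
This is a Type 1 system. Kv = lim_{s→0} s·G(s) = 10/5 = 2.
e_ss = 1/Kv = 1/(2) = 1/2 ≈ 0.5000.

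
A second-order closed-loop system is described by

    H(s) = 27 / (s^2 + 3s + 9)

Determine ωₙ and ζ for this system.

ωₙ = 3 rad/s, ζ = 0.5

Compare the denominator to the standard form s^2 + 2ζωₙs + ωₙ².
ωₙ² = 9, so ωₙ = 3 rad/s.
2ζωₙ = 3, so ζ = 3/(2·3) = 0.5.
With ζ = 0.5 the response is underdamped.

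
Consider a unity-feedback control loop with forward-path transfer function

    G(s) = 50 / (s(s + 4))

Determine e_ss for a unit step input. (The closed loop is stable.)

G(s) has one pole at the origin.
This is a Type 1 system; for a step input the steady-state error is zero.

e_ss = 0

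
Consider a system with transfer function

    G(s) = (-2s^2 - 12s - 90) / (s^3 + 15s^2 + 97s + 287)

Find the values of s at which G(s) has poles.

s = -4 ± 5j, -7

The poles are the roots of the denominator s^3 + 15s^2 + 97s + 287 = 0.
Trying s = -7: the polynomial evaluates to 0, so (s + 7) is a factor.
Dividing out leaves s^2 + 8s + 41 = 0.
The quadratic formula then gives s = -4 ± 5j.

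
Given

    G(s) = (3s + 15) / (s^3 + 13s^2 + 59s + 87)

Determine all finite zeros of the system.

s = -5

Set the numerator to zero: 3s + 15 = 0, i.e. 3·(s + 5) = 0.
So s = -5.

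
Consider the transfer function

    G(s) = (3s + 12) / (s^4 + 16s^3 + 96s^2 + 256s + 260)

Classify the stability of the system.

The denominator s^4 + 16s^3 + 96s^2 + 256s + 260 factors as (s^2 + 10s + 26)(s^2 + 6s + 10), giving poles at s = -5 + j, -5 - j, -3 + j, -3 - j.
Since all poles lie strictly in the left half-plane, the system is stable.

stable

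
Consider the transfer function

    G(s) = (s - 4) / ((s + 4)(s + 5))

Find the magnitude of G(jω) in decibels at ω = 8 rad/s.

Substitute s = j8: numerator = -4 + j8, denominator = -44 + j72.
|G(j8)| = |-4 + j8| / |-44 + j72| = 8.9443 / 84.380 ≈ 0.1060.
In decibels: 20·log₁₀(0.1060) ≈ -19.5 dB.

|G(j8)|_dB ≈ -19.5 dB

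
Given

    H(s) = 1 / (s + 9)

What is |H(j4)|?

Substitute s = j4: numerator = 1, denominator = 9 + j4.
|H(j4)| = |1| / |9 + j4| = 1 / 9.8489 ≈ 0.1015.

|H(j4)| ≈ 0.1015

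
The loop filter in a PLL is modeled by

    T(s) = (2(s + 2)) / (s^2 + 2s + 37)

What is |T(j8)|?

Substitute s = j8: numerator = 4 + j16, denominator = -27 + j16.
|T(j8)| = |4 + j16| / |-27 + j16| = 16.492 / 31.385 ≈ 0.5255.

|T(j8)| ≈ 0.5255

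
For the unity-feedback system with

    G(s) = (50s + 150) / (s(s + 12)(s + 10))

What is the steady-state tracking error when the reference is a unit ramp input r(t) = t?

G(s) has one pole at the origin.
This is a Type 1 system. Kv = lim_{s→0} s·G(s) = 150/120 = 5/4.
e_ss = 1/Kv = 1/(5/4) = 4/5 ≈ 0.8000.

e_ss = 0.8000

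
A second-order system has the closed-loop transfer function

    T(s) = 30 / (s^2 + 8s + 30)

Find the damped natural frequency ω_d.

ω_d ≈ 3.742 rad/s

Comparing s^2 + 8s + 30 to s^2 + 2ζωₙs + ωₙ²: ωₙ = √30 ≈ 5.477 rad/s and ζ = 8/(2·√30) ≈ 0.7303.
ζωₙ = 8/2 = 4, so ω_d = ωₙ√(1−ζ²) = √(ωₙ² − (ζωₙ)²) = √(30 − 4²) = √14 ≈ 3.742 rad/s.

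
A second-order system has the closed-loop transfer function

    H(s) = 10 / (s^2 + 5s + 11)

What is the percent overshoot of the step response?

%OS ≈ 2.72%

Comparing s^2 + 5s + 11 to s^2 + 2ζωₙs + ωₙ²: ωₙ = √11 ≈ 3.317 rad/s and ζ = 5/(2·√11) ≈ 0.7538.
%OS = 100·exp(−πζ/√(1−ζ²)) = 100·exp(−π·0.7538/√(1−0.7538²)) ≈ 2.72%.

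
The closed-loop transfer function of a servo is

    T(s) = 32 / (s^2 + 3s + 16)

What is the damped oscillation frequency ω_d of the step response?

Comparing s^2 + 3s + 16 to s^2 + 2ζωₙs + ωₙ²: ωₙ = 4 rad/s and ζ = 3/(2·4) = 0.375.
ζωₙ = 3/2 = 1.5, so ω_d = ωₙ√(1−ζ²) = √(ωₙ² − (ζωₙ)²) = √(16 − 1.5²) = √13.75 ≈ 3.708 rad/s.

ω_d ≈ 3.708 rad/s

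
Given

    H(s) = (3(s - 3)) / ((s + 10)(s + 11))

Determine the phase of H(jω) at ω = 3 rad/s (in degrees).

∠H(j3) ≈ 103.0°

At s = j3: numerator = -9 + j9, denominator = 101 + j63.
∠H = ∠num − ∠den = 135° − (31.954°) = 103.0°.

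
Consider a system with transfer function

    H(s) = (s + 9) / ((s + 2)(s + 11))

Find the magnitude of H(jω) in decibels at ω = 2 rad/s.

Substitute s = j2: numerator = 9 + j2, denominator = 18 + j26.
|H(j2)| = |9 + j2| / |18 + j26| = 9.2195 / 31.623 ≈ 0.2915.
In decibels: 20·log₁₀(0.2915) ≈ -10.7 dB.

|H(j2)|_dB ≈ -10.7 dB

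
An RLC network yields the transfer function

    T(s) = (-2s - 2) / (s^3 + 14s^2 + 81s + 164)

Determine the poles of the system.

s = -5 ± 4j, -4

The poles are the roots of the denominator s^3 + 14s^2 + 81s + 164 = 0.
Trying s = -4: the polynomial evaluates to 0, so (s + 4) is a factor.
Dividing out leaves s^2 + 10s + 41 = 0.
The quadratic formula then gives s = -5 ± 4j.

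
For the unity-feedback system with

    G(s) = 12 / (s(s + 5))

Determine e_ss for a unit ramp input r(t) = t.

e_ss = 0.4167

G(s) has one pole at the origin.
This is a Type 1 system. Kv = lim_{s→0} s·G(s) = 12/5.
e_ss = 1/Kv = 1/(12/5) = 5/12 ≈ 0.4167.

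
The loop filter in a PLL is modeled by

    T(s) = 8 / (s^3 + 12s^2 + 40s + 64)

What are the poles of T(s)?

s = -2 + 2j, -2 - 2j, -8

The poles are the roots of the denominator s^3 + 12s^2 + 40s + 64 = 0.
Trying s = -8: the polynomial evaluates to 0, so (s + 8) is a factor.
Dividing out leaves s^2 + 4s + 8 = 0.
The quadratic formula then gives s = -2 ± 2j.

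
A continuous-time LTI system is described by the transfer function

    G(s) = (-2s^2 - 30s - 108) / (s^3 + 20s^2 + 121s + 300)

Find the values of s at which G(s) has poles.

s = -4 ± 3j, -12

The poles are the roots of the denominator s^3 + 20s^2 + 121s + 300 = 0.
Trying s = -12: the polynomial evaluates to 0, so (s + 12) is a factor.
Dividing out leaves s^2 + 8s + 25 = 0.
The quadratic formula then gives s = -4 ± 3j.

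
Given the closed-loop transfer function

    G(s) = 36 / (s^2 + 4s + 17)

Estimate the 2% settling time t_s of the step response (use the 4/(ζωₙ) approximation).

t_s ≈ 2 s

Comparing s^2 + 4s + 17 to s^2 + 2ζωₙs + ωₙ²: ωₙ = √17 ≈ 4.123 rad/s and ζ = 4/(2·√17) ≈ 0.4851.
ζωₙ = 4/2 = 2, so t_s ≈ 4/(ζωₙ) = 4/2 = 2 s.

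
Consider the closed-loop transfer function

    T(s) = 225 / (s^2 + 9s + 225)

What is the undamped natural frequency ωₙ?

ωₙ = 15 rad/s

Compare the denominator to the standard form s^2 + 2ζωₙs + ωₙ².
ωₙ² = 225, so ωₙ = 15 rad/s.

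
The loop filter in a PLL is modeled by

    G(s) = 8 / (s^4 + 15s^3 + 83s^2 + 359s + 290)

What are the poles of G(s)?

The poles are the roots of the denominator s^4 + 15s^3 + 83s^2 + 359s + 290 = 0.
Trying s = -1: the polynomial evaluates to 0, so (s + 1) is a factor.
Dividing out leaves s^3 + 14s^2 + 69s + 290 = 0.
This factors further as (s + 10)(s^2 + 4s + 29) = 0.

s = -1, -10, -2 + 5j, -2 - 5j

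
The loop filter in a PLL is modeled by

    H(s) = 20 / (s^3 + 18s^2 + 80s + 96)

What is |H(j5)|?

Substitute s = j5: numerator = 20, denominator = -354 + j275.
|H(j5)| = |20| / |-354 + j275| = 20 / 448.26 ≈ 0.04462.

|H(j5)| ≈ 0.04462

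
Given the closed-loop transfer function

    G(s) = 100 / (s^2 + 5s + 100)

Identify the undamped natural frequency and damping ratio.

Compare the denominator to the standard form s^2 + 2ζωₙs + ωₙ².
ωₙ² = 100, so ωₙ = 10 rad/s.
2ζωₙ = 5, so ζ = 5/(2·10) = 0.25.

ωₙ = 10 rad/s, ζ = 0.25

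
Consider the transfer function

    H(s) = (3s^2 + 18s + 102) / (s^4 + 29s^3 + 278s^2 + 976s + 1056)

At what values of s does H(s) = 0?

Set the numerator to zero: 3s^2 + 18s + 102 = 0, i.e. 3·(s^2 + 6s + 34) = 0.
Factoring: (s^2 + 6s + 34) = 0.

s = -3 + 5j, -3 - 5j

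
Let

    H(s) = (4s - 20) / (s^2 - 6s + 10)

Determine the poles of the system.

The poles are the roots of the denominator s^2 - 6s + 10 = 0.
Using the quadratic formula: s = (6 ± √(-4))/2 = 3 ± 1j.

s = 3 + j, 3 - j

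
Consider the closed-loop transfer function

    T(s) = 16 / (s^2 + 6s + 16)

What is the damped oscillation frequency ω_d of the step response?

ω_d ≈ 2.646 rad/s

Comparing s^2 + 6s + 16 to s^2 + 2ζωₙs + ωₙ²: ωₙ = 4 rad/s and ζ = 6/(2·4) = 0.75.
ζωₙ = 6/2 = 3, so ω_d = ωₙ√(1−ζ²) = √(ωₙ² − (ζωₙ)²) = √(16 − 3²) = √7 ≈ 2.646 rad/s.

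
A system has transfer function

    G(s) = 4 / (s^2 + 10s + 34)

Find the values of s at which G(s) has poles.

s = -5 ± 3j

The poles are the roots of the denominator s^2 + 10s + 34 = 0.
Using the quadratic formula: s = (-10 ± √(-36))/2 = -5 ± 3j.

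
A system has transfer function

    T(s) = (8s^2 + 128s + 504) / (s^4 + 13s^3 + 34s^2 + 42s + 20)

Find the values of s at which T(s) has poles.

s = -1 ± j, -1, -10

The poles are the roots of the denominator s^4 + 13s^3 + 34s^2 + 42s + 20 = 0.
Trying s = -1: the polynomial evaluates to 0, so (s + 1) is a factor.
Dividing out leaves s^3 + 12s^2 + 22s + 20 = 0.
This factors further as (s^2 + 2s + 2)(s + 10) = 0.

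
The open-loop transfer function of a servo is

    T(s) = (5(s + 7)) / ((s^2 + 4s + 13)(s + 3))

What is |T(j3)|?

|T(j3)| ≈ 0.7096

Substitute s = j3: numerator = 35 + j15, denominator = -24 + j48.
|T(j3)| = |35 + j15| / |-24 + j48| = 38.079 / 53.666 ≈ 0.7096.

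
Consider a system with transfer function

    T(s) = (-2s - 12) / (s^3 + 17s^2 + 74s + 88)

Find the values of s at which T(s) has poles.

s = -11, -2, -4

The poles are the roots of the denominator s^3 + 17s^2 + 74s + 88 = 0.
Trying s = -11: the polynomial evaluates to 0, so (s + 11) is a factor.
Dividing out leaves s^2 + 6s + 8 = 0.
Factoring the quadratic: (s + 2)(s + 4) = 0.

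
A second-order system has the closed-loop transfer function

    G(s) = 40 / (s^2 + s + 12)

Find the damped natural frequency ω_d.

Comparing s^2 + s + 12 to s^2 + 2ζωₙs + ωₙ²: ωₙ = √12 ≈ 3.464 rad/s and ζ = 1/(2·√12) ≈ 0.1443.
ζωₙ = 1/2 = 0.5, so ω_d = ωₙ√(1−ζ²) = √(ωₙ² − (ζωₙ)²) = √(12 − 0.5²) = √11.75 ≈ 3.428 rad/s.

ω_d ≈ 3.428 rad/s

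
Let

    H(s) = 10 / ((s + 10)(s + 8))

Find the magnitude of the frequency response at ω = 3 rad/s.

Substitute s = j3: numerator = 10, denominator = 71 + j54.
|H(j3)| = |10| / |71 + j54| = 10 / 89.202 ≈ 0.1121.

|H(j3)| ≈ 0.1121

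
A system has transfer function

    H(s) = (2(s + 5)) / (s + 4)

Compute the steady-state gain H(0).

Set s = 0: H(0) = (10) / (4) = 5/2.

H(0) = 5/2 ≈ 2.500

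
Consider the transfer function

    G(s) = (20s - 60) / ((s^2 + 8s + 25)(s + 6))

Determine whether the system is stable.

The poles can be read from the denominator factors: s = -4 + 3j, -4 - 3j, -6.
Since all poles lie strictly in the left half-plane, the system is stable.

stable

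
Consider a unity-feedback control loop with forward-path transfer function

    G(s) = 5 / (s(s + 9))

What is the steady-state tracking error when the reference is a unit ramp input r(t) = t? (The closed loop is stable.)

e_ss = 1.800

G(s) has one pole at the origin.
This is a Type 1 system. Kv = lim_{s→0} s·G(s) = 5/9.
e_ss = 1/Kv = 1/(5/9) = 9/5 ≈ 1.800.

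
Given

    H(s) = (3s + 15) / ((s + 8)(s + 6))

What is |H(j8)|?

Substitute s = j8: numerator = 15 + j24, denominator = -16 + j112.
|H(j8)| = |15 + j24| / |-16 + j112| = 28.302 / 113.14 ≈ 0.2502.

|H(j8)| ≈ 0.2502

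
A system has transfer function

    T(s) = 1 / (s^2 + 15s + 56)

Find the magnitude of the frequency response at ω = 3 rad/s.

|T(j3)| ≈ 0.01537

Substitute s = j3: numerator = 1, denominator = 47 + j45.
|T(j3)| = |1| / |47 + j45| = 1 / 65.069 ≈ 0.01537.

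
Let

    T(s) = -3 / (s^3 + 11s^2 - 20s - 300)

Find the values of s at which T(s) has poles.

s = -10, -6, 5

The poles are the roots of the denominator s^3 + 11s^2 - 20s - 300 = 0.
Trying s = -10: the polynomial evaluates to 0, so (s + 10) is a factor.
Dividing out leaves s^2 + s - 30 = 0.
Factoring the quadratic: (s + 6)(s - 5) = 0.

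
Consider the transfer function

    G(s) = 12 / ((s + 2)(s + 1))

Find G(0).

At s = 0 each factor (s + a) contributes a and each (s^2 + bs + c) contributes c.
G(0) = 12·1 / ((2) · (1)) = 12/2 = 6.

G(0) = 6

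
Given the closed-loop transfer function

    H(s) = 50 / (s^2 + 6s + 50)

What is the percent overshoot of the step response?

Comparing s^2 + 6s + 50 to s^2 + 2ζωₙs + ωₙ²: ωₙ = √50 ≈ 7.071 rad/s and ζ = 6/(2·√50) ≈ 0.4243.
%OS = 100·exp(−πζ/√(1−ζ²)) = 100·exp(−π·0.4243/√(1−0.4243²)) ≈ 22.9%.

%OS ≈ 22.9%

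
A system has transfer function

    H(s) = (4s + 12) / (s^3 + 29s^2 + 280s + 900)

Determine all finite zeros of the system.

Set the numerator to zero: 4s + 12 = 0, i.e. 4·(s + 3) = 0.
So s = -3.

s = -3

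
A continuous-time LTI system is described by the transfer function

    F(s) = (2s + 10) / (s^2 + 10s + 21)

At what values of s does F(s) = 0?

s = -5

Set the numerator to zero: 2s + 10 = 0, i.e. 2·(s + 5) = 0.
So s = -5.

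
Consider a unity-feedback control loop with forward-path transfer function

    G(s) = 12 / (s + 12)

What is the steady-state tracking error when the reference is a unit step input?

e_ss = 0.5000

G(s) has no poles at the origin.
This is a Type 0 system. Kp = lim_{s→0} G(s) = 12/12 = 1.
e_ss = 1/(1 + Kp) = 1/(1 + 1) = 1/2 ≈ 0.5000.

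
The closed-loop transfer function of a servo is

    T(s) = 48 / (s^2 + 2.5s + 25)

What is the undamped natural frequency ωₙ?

Compare the denominator to the standard form s^2 + 2ζωₙs + ωₙ².
ωₙ² = 25, so ωₙ = 5 rad/s.

ωₙ = 5 rad/s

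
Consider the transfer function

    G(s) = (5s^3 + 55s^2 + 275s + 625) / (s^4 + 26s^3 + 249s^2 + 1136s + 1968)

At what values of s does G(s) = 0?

Set the numerator to zero: 5s^3 + 55s^2 + 275s + 625 = 0, i.e. 5·(s^3 + 11s^2 + 55s + 125) = 0.
Factoring: (s^2 + 6s + 25)(s + 5) = 0.

s = -3 ± 4j, -5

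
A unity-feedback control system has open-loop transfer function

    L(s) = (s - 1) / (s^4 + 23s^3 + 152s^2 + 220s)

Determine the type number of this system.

Factor s from the denominator: s^4 + 23s^3 + 152s^2 + 220s = s·(s^3 + 23s^2 + 152s + 220).
There is 1 pole at the origin, so the system is Type 1.

Type 1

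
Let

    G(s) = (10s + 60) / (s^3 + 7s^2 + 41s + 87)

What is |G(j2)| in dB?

Substitute s = j2: numerator = 60 + j20, denominator = 59 + j74.
|G(j2)| = |60 + j20| / |59 + j74| = 63.246 / 94.641 ≈ 0.6683.
In decibels: 20·log₁₀(0.6683) ≈ -3.50 dB.

|G(j2)|_dB ≈ -3.50 dB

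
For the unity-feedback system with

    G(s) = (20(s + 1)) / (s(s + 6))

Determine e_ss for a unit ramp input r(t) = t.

e_ss = 0.3000

G(s) has one pole at the origin.
This is a Type 1 system. Kv = lim_{s→0} s·G(s) = 20/6 = 10/3.
e_ss = 1/Kv = 1/(10/3) = 3/10 ≈ 0.3000.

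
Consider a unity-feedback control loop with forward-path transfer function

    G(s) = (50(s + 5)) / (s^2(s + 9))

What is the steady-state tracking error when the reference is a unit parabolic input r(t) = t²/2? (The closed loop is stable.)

G(s) has 2 poles at the origin.
This is a Type 2 system. Ka = lim_{s→0} s^2·G(s) = 250/9.
e_ss = 1/Ka = 1/(250/9) = 9/250 ≈ 0.03600.

e_ss = 0.03600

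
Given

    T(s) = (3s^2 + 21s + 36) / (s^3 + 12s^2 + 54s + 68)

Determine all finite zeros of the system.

s = -4, -3

Set the numerator to zero: 3s^2 + 21s + 36 = 0, i.e. 3·(s^2 + 7s + 12) = 0.
Factoring: (s + 4)(s + 3) = 0.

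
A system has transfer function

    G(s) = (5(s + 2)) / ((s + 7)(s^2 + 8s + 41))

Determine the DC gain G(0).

At s = 0 each factor (s + a) contributes a and each (s^2 + bs + c) contributes c.
G(0) = 5·(2) / ((7) · (41)) = 10/287 = 10/287.

G(0) = 10/287 ≈ 0.03484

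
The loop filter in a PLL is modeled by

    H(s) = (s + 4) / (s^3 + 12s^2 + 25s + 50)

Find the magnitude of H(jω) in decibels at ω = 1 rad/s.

Substitute s = j1: numerator = 4 + j1, denominator = 38 + j24.
|H(j1)| = |4 + j1| / |38 + j24| = 4.1231 / 44.944 ≈ 0.09174.
In decibels: 20·log₁₀(0.09174) ≈ -20.7 dB.

|H(j1)|_dB ≈ -20.7 dB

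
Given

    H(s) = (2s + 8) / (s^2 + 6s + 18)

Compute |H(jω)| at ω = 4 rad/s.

Substitute s = j4: numerator = 8 + j8, denominator = 2 + j24.
|H(j4)| = |8 + j8| / |2 + j24| = 11.314 / 24.083 ≈ 0.4698.

|H(j4)| ≈ 0.4698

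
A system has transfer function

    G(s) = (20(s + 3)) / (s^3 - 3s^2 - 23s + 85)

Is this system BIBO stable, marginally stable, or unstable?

unstable

The denominator s^3 - 3s^2 - 23s + 85 factors as (s + 5)(s^2 - 8s + 17), giving poles at s = -5, 4 ± j.
Since the pole(s) at s = 4 ± j lie in the right half-plane, the system is unstable.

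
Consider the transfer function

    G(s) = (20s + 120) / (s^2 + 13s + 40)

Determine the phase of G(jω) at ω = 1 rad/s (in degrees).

At s = j1: numerator = 120 + j20, denominator = 39 + j13.
∠G = ∠num − ∠den = 9.4623° − (18.435°) = -8.973°.

∠G(j1) ≈ -8.973°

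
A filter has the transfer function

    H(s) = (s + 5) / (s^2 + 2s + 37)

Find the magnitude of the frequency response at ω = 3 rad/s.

Substitute s = j3: numerator = 5 + j3, denominator = 28 + j6.
|H(j3)| = |5 + j3| / |28 + j6| = 5.8310 / 28.636 ≈ 0.2036.

|H(j3)| ≈ 0.2036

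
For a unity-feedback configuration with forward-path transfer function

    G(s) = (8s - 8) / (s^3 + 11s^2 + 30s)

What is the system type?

Factor s from the denominator: s^3 + 11s^2 + 30s = s·(s^2 + 11s + 30).
There is 1 pole at the origin, so the system is Type 1.

Type 1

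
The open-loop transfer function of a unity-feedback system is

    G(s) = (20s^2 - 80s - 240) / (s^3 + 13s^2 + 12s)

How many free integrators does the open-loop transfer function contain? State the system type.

Factor s from the denominator: s^3 + 13s^2 + 12s = s·(s^2 + 13s + 12).
There is 1 pole at the origin, so the system is Type 1.

Type 1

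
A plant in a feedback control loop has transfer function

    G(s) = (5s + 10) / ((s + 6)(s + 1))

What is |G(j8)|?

|G(j8)| ≈ 0.5114

Substitute s = j8: numerator = 10 + j40, denominator = -58 + j56.
|G(j8)| = |10 + j40| / |-58 + j56| = 41.231 / 80.623 ≈ 0.5114.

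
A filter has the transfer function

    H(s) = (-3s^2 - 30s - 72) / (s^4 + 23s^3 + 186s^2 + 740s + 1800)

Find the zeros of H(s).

Set the numerator to zero: -3s^2 - 30s - 72 = 0, i.e. -3·(s^2 + 10s + 24) = 0.
Factoring: (s + 6)(s + 4) = 0.

s = -6, -4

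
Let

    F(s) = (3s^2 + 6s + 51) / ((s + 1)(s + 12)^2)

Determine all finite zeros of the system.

Set the numerator to zero: 3s^2 + 6s + 51 = 0, i.e. 3·(s^2 + 2s + 17) = 0.
Factoring: (s^2 + 2s + 17) = 0.

s = -1 ± 4j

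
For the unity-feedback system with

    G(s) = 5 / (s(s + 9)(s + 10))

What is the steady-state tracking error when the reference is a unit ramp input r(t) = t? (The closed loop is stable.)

e_ss = 18

G(s) has one pole at the origin.
This is a Type 1 system. Kv = lim_{s→0} s·G(s) = 5/90 = 1/18.
e_ss = 1/Kv = 1/(1/18) = 18.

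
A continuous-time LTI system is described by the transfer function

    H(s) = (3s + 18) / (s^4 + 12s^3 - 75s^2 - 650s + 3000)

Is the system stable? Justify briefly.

The denominator s^4 + 12s^3 - 75s^2 - 650s + 3000 factors as (s - 5)^2(s + 10)(s + 12), giving poles at s = 5, -10, 5, -12.
Since the pole(s) at s = 5, 5 lie in the right half-plane, the system is unstable.

unstable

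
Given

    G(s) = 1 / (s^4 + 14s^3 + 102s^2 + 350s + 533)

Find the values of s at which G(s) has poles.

s = -4 ± 5j, -3 ± 2j

The poles are the roots of the denominator s^4 + 14s^3 + 102s^2 + 350s + 533 = 0.
No real roots exist; factor into two real quadratics: (s^2 + 8s + 41)(s^2 + 6s + 13) = 0.
Each quadratic gives a conjugate pair via the quadratic formula.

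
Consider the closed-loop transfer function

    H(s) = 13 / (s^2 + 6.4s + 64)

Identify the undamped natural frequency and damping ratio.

ωₙ = 8 rad/s, ζ = 0.4

Compare the denominator to the standard form s^2 + 2ζωₙs + ωₙ².
ωₙ² = 64, so ωₙ = 8 rad/s.
2ζωₙ = 6.4, so ζ = 6.4/(2·8) = 0.4.
With ζ = 0.4 the response is underdamped.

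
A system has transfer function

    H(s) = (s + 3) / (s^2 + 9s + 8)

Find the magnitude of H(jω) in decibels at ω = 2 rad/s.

Substitute s = j2: numerator = 3 + j2, denominator = 4 + j18.
|H(j2)| = |3 + j2| / |4 + j18| = 3.6056 / 18.439 ≈ 0.1955.
In decibels: 20·log₁₀(0.1955) ≈ -14.2 dB.

|H(j2)|_dB ≈ -14.2 dB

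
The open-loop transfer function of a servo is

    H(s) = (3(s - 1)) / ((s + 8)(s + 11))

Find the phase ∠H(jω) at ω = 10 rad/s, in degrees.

∠H(j10) ≈ 2.097°

At s = j10: numerator = -3 + j30, denominator = -12 + j190.
∠H = ∠num − ∠den = 95.711° − (93.614°) = 2.097°.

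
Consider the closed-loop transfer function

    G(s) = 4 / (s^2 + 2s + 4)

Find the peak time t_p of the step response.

t_p ≈ 1.814 s

Comparing s^2 + 2s + 4 to s^2 + 2ζωₙs + ωₙ²: ωₙ = 2 rad/s and ζ = 2/(2·2) = 0.5.
ζωₙ = 2/2 = 1, so ω_d = ωₙ√(1−ζ²) = √(ωₙ² − (ζωₙ)²) = √(4 − 1²) = √3 ≈ 1.732 rad/s.
t_p = π/ω_d = π/1.732 ≈ 1.814 s.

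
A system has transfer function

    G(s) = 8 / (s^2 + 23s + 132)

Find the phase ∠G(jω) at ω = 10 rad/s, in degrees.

At s = j10: numerator = 8, denominator = 32 + j230.
∠G = ∠num − ∠den = 0° − (82.079°) = -82.08°.

∠G(j10) ≈ -82.08°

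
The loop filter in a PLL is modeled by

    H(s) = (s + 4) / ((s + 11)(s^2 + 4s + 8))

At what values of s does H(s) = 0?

Set the numerator to zero: s + 4 = 0.
So s = -4.

s = -4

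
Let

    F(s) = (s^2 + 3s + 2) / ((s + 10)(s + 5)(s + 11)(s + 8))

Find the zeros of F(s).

s = -1, -2

Set the numerator to zero: s^2 + 3s + 2 = 0.
Factoring: (s + 1)(s + 2) = 0.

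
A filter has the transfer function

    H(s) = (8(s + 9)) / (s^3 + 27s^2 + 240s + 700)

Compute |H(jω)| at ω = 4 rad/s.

|H(j4)| ≈ 0.08425

Substitute s = j4: numerator = 72 + j32, denominator = 268 + j896.
|H(j4)| = |72 + j32| / |268 + j896| = 78.791 / 935.22 ≈ 0.08425.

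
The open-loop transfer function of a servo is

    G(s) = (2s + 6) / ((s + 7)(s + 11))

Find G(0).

Set s = 0: G(0) = (6) / (77) = 6/77.

G(0) = 6/77 ≈ 0.07792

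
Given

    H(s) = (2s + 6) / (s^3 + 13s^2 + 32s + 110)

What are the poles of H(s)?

s = -1 ± 3j, -11

The poles are the roots of the denominator s^3 + 13s^2 + 32s + 110 = 0.
Trying s = -11: the polynomial evaluates to 0, so (s + 11) is a factor.
Dividing out leaves s^2 + 2s + 10 = 0.
The quadratic formula then gives s = -1 ± 3j.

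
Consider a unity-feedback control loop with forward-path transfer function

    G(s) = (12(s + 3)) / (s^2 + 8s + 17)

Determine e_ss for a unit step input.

G(s) has no poles at the origin.
This is a Type 0 system. Kp = lim_{s→0} G(s) = 36/17.
e_ss = 1/(1 + Kp) = 1/(1 + 36/17) = 17/53 ≈ 0.3208.

e_ss = 0.3208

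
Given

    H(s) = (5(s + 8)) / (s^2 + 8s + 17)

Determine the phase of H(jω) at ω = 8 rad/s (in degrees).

∠H(j8) ≈ -81.29°

At s = j8: numerator = 40 + j40, denominator = -47 + j64.
∠H = ∠num − ∠den = 45° − (126.29°) = -81.29°.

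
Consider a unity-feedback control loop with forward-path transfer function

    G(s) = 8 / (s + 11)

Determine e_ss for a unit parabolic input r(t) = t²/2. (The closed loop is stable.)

G(s) has no poles at the origin.
This is a Type 0 system; Ka = lim_{s→0} s^2·G(s) = 0, so the steady-state error for a parabola input is infinite.

e_ss = ∞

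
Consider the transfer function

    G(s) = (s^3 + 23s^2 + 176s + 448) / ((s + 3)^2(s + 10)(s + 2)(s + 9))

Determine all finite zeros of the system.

s = -7, -8, -8

Set the numerator to zero: s^3 + 23s^2 + 176s + 448 = 0.
Factoring: (s + 7)(s + 8)^2 = 0.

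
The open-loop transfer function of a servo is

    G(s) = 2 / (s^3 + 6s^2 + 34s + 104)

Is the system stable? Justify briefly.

The denominator s^3 + 6s^2 + 34s + 104 factors as (s + 4)(s^2 + 2s + 26), giving poles at s = -4, -1 + 5j, -1 - 5j.
Since all poles lie strictly in the left half-plane, the system is stable.

stable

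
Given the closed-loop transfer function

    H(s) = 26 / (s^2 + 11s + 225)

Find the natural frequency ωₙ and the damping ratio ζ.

ωₙ = 15 rad/s, ζ ≈ 0.3667

Compare the denominator to the standard form s^2 + 2ζωₙs + ωₙ².
ωₙ² = 225, so ωₙ = 15 rad/s.
2ζωₙ = 11, so ζ = 11/(2·15) ≈ 0.3667.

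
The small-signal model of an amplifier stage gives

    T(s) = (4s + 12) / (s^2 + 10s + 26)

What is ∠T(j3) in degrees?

∠T(j3) ≈ -15.46°

At s = j3: numerator = 12 + j12, denominator = 17 + j30.
∠T = ∠num − ∠den = 45° − (60.461°) = -15.46°.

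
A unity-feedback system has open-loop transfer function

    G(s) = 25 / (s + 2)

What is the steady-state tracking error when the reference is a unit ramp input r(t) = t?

e_ss = ∞

G(s) has no poles at the origin.
This is a Type 0 system; Kv = lim_{s→0} s·G(s) = 0, so the steady-state error for a ramp input is infinite.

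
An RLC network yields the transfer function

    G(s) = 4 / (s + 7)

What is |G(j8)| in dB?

|G(j8)|_dB ≈ -8.49 dB

Substitute s = j8: numerator = 4, denominator = 7 + j8.
|G(j8)| = |4| / |7 + j8| = 4 / 10.630 ≈ 0.3763.
In decibels: 20·log₁₀(0.3763) ≈ -8.49 dB.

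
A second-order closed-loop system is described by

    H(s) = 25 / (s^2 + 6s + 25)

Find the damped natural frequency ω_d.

Comparing s^2 + 6s + 25 to s^2 + 2ζωₙs + ωₙ²: ωₙ = 5 rad/s and ζ = 6/(2·5) = 0.6.
ζωₙ = 6/2 = 3, so ω_d = ωₙ√(1−ζ²) = √(ωₙ² − (ζωₙ)²) = √(25 − 3²) = √16 = 4 rad/s.

ω_d = 4 rad/s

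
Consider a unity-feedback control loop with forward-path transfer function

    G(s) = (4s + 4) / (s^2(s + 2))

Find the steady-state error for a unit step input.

e_ss = 0

G(s) has 2 poles at the origin.
This is a Type 2 system; for a step input the steady-state error is zero.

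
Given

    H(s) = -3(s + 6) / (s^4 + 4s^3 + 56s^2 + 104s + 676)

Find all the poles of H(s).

s = -1 + 5j, -1 - 5j, -1 + 5j, -1 - 5j

The poles are the roots of the denominator s^4 + 4s^3 + 56s^2 + 104s + 676 = 0.
No real roots exist; factor into two real quadratics: (s^2 + 2s + 26)(s^2 + 2s + 26) = 0.
Each quadratic gives a conjugate pair via the quadratic formula.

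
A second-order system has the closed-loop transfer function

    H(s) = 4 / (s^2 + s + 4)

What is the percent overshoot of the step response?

%OS ≈ 44.4%

Comparing s^2 + s + 4 to s^2 + 2ζωₙs + ωₙ²: ωₙ = 2 rad/s and ζ = 1/(2·2) = 0.25.
%OS = 100·exp(−πζ/√(1−ζ²)) = 100·exp(−π·0.25/√(1−0.25²)) ≈ 44.4%.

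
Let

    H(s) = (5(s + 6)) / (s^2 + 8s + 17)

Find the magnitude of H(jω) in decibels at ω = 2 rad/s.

Substitute s = j2: numerator = 30 + j10, denominator = 13 + j16.
|H(j2)| = |30 + j10| / |13 + j16| = 31.623 / 20.616 ≈ 1.534.
In decibels: 20·log₁₀(1.534) ≈ 3.72 dB.

|H(j2)|_dB ≈ 3.72 dB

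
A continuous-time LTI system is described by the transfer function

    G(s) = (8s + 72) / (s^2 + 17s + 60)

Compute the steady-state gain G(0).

G(0) = 6/5 ≈ 1.200

Set s = 0: G(0) = (72) / (60) = 6/5.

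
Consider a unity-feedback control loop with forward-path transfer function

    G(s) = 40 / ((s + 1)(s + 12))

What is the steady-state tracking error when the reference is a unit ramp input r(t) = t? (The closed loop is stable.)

G(s) has no poles at the origin.
This is a Type 0 system; Kv = lim_{s→0} s·G(s) = 0, so the steady-state error for a ramp input is infinite.

e_ss = ∞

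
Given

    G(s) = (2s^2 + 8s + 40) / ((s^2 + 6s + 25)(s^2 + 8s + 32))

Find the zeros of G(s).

s = -2 ± 4j

Set the numerator to zero: 2s^2 + 8s + 40 = 0, i.e. 2·(s^2 + 4s + 20) = 0.
Factoring: (s^2 + 4s + 20) = 0.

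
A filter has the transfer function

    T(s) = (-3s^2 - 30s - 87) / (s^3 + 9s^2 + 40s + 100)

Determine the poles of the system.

The poles are the roots of the denominator s^3 + 9s^2 + 40s + 100 = 0.
Trying s = -5: the polynomial evaluates to 0, so (s + 5) is a factor.
Dividing out leaves s^2 + 4s + 20 = 0.
The quadratic formula then gives s = -2 ± 4j.

s = -2 ± 4j, -5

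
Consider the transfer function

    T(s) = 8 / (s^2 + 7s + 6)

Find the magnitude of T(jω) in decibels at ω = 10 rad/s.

|T(j10)|_dB ≈ -23.3 dB

Substitute s = j10: numerator = 8, denominator = -94 + j70.
|T(j10)| = |8| / |-94 + j70| = 8 / 117.20 ≈ 0.06826.
In decibels: 20·log₁₀(0.06826) ≈ -23.3 dB.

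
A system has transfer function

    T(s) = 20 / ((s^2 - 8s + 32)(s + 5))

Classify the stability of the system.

The poles can be read from the denominator factors: s = 4 + 4j, 4 - 4j, -5.
Since the pole(s) at s = 4 + 4j, 4 - 4j lie in the right half-plane, the system is unstable.

unstable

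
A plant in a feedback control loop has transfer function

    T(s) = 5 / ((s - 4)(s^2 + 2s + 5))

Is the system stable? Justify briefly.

unstable

The poles can be read from the denominator factors: s = 4, -1 ± 2j.
Since the pole(s) at s = 4 lie in the right half-plane, the system is unstable.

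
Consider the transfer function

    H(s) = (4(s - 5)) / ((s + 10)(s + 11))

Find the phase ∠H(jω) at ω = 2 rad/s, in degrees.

At s = j2: numerator = -20 + j8, denominator = 106 + j42.
∠H = ∠num − ∠den = 158.20° − (21.615°) = 136.6°.

∠H(j2) ≈ 136.6°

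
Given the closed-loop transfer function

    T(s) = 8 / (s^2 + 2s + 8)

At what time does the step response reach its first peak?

Comparing s^2 + 2s + 8 to s^2 + 2ζωₙs + ωₙ²: ωₙ = √8 ≈ 2.828 rad/s and ζ = 2/(2·√8) ≈ 0.3536.
ζωₙ = 2/2 = 1, so ω_d = ωₙ√(1−ζ²) = √(ωₙ² − (ζωₙ)²) = √(8 − 1²) = √7 ≈ 2.646 rad/s.
t_p = π/ω_d = π/2.646 ≈ 1.187 s.

t_p ≈ 1.187 s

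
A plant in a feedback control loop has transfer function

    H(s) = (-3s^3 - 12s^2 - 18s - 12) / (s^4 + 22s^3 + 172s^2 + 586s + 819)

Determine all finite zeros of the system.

s = -2, -1 + j, -1 - j

Set the numerator to zero: -3s^3 - 12s^2 - 18s - 12 = 0, i.e. -3·(s^3 + 4s^2 + 6s + 4) = 0.
Factoring: (s + 2)(s^2 + 2s + 2) = 0.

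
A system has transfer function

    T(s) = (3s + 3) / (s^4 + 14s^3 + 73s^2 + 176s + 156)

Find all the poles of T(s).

The poles are the roots of the denominator s^4 + 14s^3 + 73s^2 + 176s + 156 = 0.
Trying s = -2: the polynomial evaluates to 0, so (s + 2) is a factor.
Dividing out leaves s^3 + 12s^2 + 49s + 78 = 0.
This factors further as (s^2 + 6s + 13)(s + 6) = 0.

s = -3 + 2j, -3 - 2j, -2, -6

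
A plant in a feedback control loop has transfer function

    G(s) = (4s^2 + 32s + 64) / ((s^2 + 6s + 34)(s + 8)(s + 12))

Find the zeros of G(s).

Set the numerator to zero: 4s^2 + 32s + 64 = 0, i.e. 4·(s^2 + 8s + 16) = 0.
Factoring: (s + 4)^2 = 0.

s = -4, -4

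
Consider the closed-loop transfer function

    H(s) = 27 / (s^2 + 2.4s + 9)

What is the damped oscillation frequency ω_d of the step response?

ω_d ≈ 2.750 rad/s

Comparing s^2 + 2.4s + 9 to s^2 + 2ζωₙs + ωₙ²: ωₙ = 3 rad/s and ζ = 2.4/(2·3) = 0.4.
ζωₙ = 2.4/2 = 1.2, so ω_d = ωₙ√(1−ζ²) = √(ωₙ² − (ζωₙ)²) = √(9 − 1.2²) = √7.56 ≈ 2.750 rad/s.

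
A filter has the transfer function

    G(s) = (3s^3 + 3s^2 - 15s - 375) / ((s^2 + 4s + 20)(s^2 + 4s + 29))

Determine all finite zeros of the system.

s = -3 ± 4j, 5

Set the numerator to zero: 3s^3 + 3s^2 - 15s - 375 = 0, i.e. 3·(s^3 + s^2 - 5s - 125) = 0.
Factoring: (s^2 + 6s + 25)(s - 5) = 0.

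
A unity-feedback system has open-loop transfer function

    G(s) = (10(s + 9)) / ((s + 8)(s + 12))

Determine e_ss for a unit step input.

e_ss = 0.5161

G(s) has no poles at the origin.
This is a Type 0 system. Kp = lim_{s→0} G(s) = 90/96 = 15/16.
e_ss = 1/(1 + Kp) = 1/(1 + 15/16) = 16/31 ≈ 0.5161.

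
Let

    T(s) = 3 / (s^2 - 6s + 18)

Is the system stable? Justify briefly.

unstable

The poles can be read from the denominator factors: s = 3 ± 3j.
Since the pole(s) at s = 3 ± 3j lie in the right half-plane, the system is unstable.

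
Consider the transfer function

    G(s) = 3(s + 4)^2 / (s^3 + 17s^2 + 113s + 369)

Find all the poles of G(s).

The poles are the roots of the denominator s^3 + 17s^2 + 113s + 369 = 0.
Trying s = -9: the polynomial evaluates to 0, so (s + 9) is a factor.
Dividing out leaves s^2 + 8s + 41 = 0.
The quadratic formula then gives s = -4 ± 5j.

s = -9, -4 + 5j, -4 - 5j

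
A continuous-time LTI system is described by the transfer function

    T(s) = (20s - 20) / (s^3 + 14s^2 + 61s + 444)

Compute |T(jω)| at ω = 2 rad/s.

Substitute s = j2: numerator = -20 + j40, denominator = 388 + j114.
|T(j2)| = |-20 + j40| / |388 + j114| = 44.721 / 404.40 ≈ 0.1106.

|T(j2)| ≈ 0.1106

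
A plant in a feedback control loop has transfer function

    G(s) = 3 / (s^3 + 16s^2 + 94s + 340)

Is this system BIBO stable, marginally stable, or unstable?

stable

The denominator s^3 + 16s^2 + 94s + 340 factors as (s^2 + 6s + 34)(s + 10), giving poles at s = -3 ± 5j, -10.
Since all poles lie strictly in the left half-plane, the system is stable.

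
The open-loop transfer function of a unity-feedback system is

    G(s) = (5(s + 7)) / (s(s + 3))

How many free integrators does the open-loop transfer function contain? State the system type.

The denominator has 1 factor of s at the origin (free integrator), so this is a Type 1 system.

Type 1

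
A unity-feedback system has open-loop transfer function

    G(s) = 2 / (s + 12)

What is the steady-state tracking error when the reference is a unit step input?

G(s) has no poles at the origin.
This is a Type 0 system. Kp = lim_{s→0} G(s) = 2/12 = 1/6.
e_ss = 1/(1 + Kp) = 1/(1 + 1/6) = 6/7 ≈ 0.8571.

e_ss = 0.8571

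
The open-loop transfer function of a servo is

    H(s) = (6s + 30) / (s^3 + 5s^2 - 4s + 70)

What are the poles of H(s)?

The poles are the roots of the denominator s^3 + 5s^2 - 4s + 70 = 0.
Trying s = -7: the polynomial evaluates to 0, so (s + 7) is a factor.
Dividing out leaves s^2 - 2s + 10 = 0.
The quadratic formula then gives s = 1 ± 3j.

s = 1 + 3j, 1 - 3j, -7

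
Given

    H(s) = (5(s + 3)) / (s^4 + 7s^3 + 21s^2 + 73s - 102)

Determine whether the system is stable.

unstable

The denominator s^4 + 7s^3 + 21s^2 + 73s - 102 factors as (s^2 + 2s + 17)(s + 6)(s - 1), giving poles at s = -1 ± 4j, -6, 1.
Since the pole(s) at s = 1 lie in the right half-plane, the system is unstable.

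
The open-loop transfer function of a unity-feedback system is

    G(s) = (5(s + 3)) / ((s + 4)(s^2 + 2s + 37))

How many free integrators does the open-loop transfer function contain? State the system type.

Type 0

The denominator has no factor of s at the origin — no free integrator — so this is a Type 0 system.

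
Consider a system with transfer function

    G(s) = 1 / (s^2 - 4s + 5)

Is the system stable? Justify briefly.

The denominator s^2 - 4s + 5 factors as (s^2 - 4s + 5), giving poles at s = 2 + j, 2 - j.
Since the pole(s) at s = 2 + j, 2 - j lie in the right half-plane, the system is unstable.

unstable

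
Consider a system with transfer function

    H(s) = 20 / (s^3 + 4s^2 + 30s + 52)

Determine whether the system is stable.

The denominator s^3 + 4s^2 + 30s + 52 factors as (s + 2)(s^2 + 2s + 26), giving poles at s = -2, -1 ± 5j.
Since all poles lie strictly in the left half-plane, the system is stable.

stable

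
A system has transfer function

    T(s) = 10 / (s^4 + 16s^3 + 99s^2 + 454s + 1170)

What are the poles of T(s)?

s = -5, -1 + 5j, -1 - 5j, -9

The poles are the roots of the denominator s^4 + 16s^3 + 99s^2 + 454s + 1170 = 0.
Trying s = -5: the polynomial evaluates to 0, so (s + 5) is a factor.
Dividing out leaves s^3 + 11s^2 + 44s + 234 = 0.
This factors further as (s^2 + 2s + 26)(s + 9) = 0.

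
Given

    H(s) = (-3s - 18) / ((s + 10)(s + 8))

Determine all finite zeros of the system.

Set the numerator to zero: -3s - 18 = 0, i.e. -3·(s + 6) = 0.
So s = -6.

s = -6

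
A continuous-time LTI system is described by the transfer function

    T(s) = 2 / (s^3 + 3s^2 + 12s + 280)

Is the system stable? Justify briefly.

The denominator s^3 + 3s^2 + 12s + 280 factors as (s^2 - 4s + 40)(s + 7), giving poles at s = 2 ± 6j, -7.
Since the pole(s) at s = 2 + 6j, 2 - 6j lie in the right half-plane, the system is unstable.

unstable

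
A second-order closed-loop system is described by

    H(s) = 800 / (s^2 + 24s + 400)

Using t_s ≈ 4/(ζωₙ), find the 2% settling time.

Comparing s^2 + 24s + 400 to s^2 + 2ζωₙs + ωₙ²: ωₙ = 20 rad/s and ζ = 24/(2·20) = 0.6.
ζωₙ = 24/2 = 12, so t_s ≈ 4/(ζωₙ) = 4/12 ≈ 0.3333 s.

t_s ≈ 0.3333 s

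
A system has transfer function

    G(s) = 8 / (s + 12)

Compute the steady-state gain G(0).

Set s = 0: G(0) = (8) / (12) = 2/3.

G(0) = 2/3 ≈ 0.6667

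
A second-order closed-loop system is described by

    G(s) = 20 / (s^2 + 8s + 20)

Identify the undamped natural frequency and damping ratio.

Compare the denominator to the standard form s^2 + 2ζωₙs + ωₙ².
ωₙ² = 20, so ωₙ = √20 ≈ 4.472 rad/s.
2ζωₙ = 8, so ζ = 8/(2·√20) ≈ 0.8944.
With ζ = 0.8944 the response is underdamped.

ωₙ ≈ 4.472 rad/s, ζ ≈ 0.8944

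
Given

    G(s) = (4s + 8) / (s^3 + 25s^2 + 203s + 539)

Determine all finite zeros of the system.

s = -2

Set the numerator to zero: 4s + 8 = 0, i.e. 4·(s + 2) = 0.
So s = -2.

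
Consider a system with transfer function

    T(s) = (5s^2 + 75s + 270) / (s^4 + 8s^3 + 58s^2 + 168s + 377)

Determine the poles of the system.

The poles are the roots of the denominator s^4 + 8s^3 + 58s^2 + 168s + 377 = 0.
No real roots exist; factor into two real quadratics: (s^2 + 4s + 29)(s^2 + 4s + 13) = 0.
Each quadratic gives a conjugate pair via the quadratic formula.

s = -2 ± 5j, -2 ± 3j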